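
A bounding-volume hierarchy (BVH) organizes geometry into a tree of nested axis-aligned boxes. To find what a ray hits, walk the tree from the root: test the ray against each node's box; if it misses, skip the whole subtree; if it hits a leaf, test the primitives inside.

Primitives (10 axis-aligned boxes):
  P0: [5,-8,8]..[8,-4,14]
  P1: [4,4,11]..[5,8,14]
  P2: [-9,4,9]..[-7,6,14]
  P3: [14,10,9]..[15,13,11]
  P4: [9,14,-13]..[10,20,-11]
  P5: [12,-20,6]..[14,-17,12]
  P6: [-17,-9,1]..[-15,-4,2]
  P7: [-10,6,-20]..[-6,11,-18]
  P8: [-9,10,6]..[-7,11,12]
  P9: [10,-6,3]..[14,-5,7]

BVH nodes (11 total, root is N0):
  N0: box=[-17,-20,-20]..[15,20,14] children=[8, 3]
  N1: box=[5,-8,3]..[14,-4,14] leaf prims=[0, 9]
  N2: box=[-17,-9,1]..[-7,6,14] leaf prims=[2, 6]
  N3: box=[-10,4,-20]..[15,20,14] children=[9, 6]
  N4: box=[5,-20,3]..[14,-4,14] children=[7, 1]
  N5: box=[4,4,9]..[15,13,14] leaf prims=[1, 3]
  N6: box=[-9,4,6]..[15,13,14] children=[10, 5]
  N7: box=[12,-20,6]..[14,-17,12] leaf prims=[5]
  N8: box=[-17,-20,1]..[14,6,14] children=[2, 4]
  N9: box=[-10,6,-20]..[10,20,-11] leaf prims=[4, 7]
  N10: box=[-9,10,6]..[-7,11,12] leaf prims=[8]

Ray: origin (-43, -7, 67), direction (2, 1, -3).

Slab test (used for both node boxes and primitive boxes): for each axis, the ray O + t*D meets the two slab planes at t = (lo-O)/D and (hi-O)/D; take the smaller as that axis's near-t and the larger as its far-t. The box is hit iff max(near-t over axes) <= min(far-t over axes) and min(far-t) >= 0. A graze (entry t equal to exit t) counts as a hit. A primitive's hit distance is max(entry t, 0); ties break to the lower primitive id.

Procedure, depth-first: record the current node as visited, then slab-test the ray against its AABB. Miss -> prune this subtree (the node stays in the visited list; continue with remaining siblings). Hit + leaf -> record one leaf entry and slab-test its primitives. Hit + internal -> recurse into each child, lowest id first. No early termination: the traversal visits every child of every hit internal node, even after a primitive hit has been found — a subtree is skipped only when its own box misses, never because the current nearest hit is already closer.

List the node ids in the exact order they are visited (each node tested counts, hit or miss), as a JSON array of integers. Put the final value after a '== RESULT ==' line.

Trace the traversal:
N0 x:[13,29] y:[-13,27] z:[53/3,29] -> hit [53/3,27], descend [3, 8]
  N3 x:[33/2,29] y:[11,27] z:[53/3,29] -> hit [53/3,27], descend [6, 9]
    N6 x:[17,29] y:[11,20] z:[53/3,61/3] -> hit [53/3,20], descend [5, 10]
      N5 x:[47/2,29] y:[11,20] z:[53/3,58/3] -> miss, prune
      N10 x:[17,18] y:[17,18] z:[55/3,61/3] -> miss, prune
    N9 x:[33/2,53/2] y:[13,27] z:[26,29] -> hit [26,53/2] leaf, test {P4@t=26, P7(miss)}
  N8 x:[13,57/2] y:[-13,13] z:[53/3,22] -> miss, prune

7 AABB tests over nodes [0, 3, 6, 5, 10, 9, 8]; 1 leaf entered; closest P4.

== RESULT ==
[0, 3, 6, 5, 10, 9, 8]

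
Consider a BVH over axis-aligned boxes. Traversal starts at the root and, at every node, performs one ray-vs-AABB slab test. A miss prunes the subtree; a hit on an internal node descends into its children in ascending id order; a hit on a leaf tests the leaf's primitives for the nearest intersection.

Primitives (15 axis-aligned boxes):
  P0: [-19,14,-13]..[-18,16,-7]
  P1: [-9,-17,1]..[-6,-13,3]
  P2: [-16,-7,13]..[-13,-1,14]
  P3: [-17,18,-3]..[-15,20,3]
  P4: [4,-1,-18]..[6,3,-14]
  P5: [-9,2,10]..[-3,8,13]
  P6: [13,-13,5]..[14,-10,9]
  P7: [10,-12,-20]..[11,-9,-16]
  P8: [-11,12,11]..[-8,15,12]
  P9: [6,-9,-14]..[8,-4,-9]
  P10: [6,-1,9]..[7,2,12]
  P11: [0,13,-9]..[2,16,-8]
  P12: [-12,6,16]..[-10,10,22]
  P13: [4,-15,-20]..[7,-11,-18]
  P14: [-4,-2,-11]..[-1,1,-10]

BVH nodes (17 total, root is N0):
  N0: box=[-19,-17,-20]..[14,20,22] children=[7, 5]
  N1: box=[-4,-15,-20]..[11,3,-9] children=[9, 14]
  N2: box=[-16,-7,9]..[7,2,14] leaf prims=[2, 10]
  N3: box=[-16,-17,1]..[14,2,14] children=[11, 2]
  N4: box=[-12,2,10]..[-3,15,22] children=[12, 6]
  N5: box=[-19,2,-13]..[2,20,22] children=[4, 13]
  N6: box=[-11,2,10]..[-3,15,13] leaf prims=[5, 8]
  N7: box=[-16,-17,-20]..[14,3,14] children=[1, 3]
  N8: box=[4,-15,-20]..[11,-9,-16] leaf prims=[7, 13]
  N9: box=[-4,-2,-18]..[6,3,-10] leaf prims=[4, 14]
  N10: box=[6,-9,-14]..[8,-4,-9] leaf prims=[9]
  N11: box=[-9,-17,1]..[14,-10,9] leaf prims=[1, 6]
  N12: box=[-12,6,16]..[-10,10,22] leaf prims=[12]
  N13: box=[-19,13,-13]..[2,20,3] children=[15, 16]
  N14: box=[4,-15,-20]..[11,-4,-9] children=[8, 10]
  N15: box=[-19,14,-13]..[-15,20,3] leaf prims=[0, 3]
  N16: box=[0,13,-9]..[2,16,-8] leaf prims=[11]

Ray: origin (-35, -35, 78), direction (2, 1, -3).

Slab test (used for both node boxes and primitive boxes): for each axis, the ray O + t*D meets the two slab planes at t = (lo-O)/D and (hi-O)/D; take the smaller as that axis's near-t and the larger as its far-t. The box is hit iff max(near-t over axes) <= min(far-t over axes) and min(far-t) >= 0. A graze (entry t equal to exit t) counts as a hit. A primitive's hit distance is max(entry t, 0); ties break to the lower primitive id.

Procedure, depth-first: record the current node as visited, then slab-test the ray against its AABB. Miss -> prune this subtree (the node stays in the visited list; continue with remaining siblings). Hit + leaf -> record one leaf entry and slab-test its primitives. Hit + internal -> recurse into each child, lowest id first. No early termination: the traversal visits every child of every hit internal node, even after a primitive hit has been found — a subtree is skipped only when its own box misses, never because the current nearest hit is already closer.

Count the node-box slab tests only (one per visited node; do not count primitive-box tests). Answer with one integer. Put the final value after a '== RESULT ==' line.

Walk:
N0 x:[8,49/2] y:[18,55] z:[56/3,98/3] -> hit [56/3,49/2], descend [5, 7]
  N5 x:[8,37/2] y:[37,55] z:[56/3,91/3] -> miss, prune
  N7 x:[19/2,49/2] y:[18,38] z:[64/3,98/3] -> hit [64/3,49/2], descend [1, 3]
    N1 x:[31/2,23] y:[20,38] z:[29,98/3] -> miss, prune
    N3 x:[19/2,49/2] y:[18,37] z:[64/3,77/3] -> hit [64/3,49/2], descend [2, 11]
      N2 x:[19/2,21] y:[28,37] z:[64/3,23] -> miss, prune
      N11 x:[13,49/2] y:[18,25] z:[23,77/3] -> hit [23,49/2] leaf, test {P1(miss), P6@t=24}

7 AABB tests over nodes [0, 5, 7, 1, 3, 2, 11]; 1 leaf entered; closest P6.

== RESULT ==
7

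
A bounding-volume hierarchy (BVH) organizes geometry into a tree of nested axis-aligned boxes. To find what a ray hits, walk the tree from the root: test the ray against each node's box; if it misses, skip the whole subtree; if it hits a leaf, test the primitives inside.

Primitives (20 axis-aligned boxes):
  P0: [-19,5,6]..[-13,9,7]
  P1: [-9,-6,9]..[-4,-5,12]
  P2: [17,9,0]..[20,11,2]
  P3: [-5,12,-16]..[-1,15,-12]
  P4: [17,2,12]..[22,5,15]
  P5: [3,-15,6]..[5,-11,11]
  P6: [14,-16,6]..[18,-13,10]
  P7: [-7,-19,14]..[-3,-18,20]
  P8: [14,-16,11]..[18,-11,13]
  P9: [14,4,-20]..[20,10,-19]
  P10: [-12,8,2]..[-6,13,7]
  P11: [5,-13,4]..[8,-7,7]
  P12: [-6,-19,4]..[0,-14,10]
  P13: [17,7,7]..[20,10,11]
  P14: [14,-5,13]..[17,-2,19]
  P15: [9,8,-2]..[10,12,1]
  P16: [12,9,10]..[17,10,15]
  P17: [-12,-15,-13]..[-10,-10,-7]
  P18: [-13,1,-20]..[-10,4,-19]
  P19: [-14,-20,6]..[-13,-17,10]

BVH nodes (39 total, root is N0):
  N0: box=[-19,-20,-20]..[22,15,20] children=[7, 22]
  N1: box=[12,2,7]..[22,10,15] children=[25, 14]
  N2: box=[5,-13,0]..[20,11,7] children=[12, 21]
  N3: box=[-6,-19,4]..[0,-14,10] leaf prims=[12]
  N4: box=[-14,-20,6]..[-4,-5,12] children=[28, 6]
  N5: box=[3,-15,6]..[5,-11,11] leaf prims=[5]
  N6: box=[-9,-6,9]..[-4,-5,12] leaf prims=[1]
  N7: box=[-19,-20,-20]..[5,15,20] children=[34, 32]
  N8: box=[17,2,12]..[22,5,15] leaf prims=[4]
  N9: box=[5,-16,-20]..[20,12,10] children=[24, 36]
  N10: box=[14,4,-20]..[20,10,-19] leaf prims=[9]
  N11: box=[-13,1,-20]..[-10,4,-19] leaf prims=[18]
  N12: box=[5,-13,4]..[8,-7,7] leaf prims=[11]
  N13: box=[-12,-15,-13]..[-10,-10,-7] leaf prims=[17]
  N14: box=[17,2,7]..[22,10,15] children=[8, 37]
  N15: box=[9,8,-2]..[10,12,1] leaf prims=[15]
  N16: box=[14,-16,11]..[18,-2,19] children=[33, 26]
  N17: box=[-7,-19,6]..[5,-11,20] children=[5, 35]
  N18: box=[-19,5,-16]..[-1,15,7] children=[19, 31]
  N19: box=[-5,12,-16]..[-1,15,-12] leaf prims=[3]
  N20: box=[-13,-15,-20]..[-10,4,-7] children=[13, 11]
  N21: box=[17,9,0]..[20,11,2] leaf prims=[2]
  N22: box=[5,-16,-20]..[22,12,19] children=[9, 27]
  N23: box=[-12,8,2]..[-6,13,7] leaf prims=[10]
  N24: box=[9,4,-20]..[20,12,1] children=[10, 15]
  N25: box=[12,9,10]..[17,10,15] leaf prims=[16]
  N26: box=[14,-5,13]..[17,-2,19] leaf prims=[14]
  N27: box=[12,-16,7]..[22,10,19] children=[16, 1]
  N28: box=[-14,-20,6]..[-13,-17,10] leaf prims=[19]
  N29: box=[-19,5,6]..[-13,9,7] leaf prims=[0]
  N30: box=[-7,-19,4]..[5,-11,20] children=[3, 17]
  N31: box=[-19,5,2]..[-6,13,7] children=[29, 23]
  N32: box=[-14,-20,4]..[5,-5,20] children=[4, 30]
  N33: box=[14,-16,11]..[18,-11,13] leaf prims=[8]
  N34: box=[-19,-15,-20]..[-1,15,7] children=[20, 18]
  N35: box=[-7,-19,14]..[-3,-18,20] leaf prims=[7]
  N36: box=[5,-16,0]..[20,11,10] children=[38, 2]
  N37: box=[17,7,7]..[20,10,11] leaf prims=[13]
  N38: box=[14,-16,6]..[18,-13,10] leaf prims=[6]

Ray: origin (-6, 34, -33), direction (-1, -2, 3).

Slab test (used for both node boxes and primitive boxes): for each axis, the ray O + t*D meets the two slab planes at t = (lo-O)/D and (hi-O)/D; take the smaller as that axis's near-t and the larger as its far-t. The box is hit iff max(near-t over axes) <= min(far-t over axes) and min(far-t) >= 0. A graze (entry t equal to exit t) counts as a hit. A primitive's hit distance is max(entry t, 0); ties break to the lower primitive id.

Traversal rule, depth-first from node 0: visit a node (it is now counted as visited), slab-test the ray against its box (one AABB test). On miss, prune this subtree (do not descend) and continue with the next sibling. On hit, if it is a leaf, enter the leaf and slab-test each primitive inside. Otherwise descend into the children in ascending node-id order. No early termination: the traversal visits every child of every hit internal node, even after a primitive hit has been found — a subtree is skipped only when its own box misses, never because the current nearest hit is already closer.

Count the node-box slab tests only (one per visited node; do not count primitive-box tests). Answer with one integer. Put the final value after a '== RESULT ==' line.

Traverse from the root:
N0 x:[-28,13] y:[19/2,27] z:[13/3,53/3] -> hit [19/2,13], descend [7, 22]
  N7 x:[-11,13] y:[19/2,27] z:[13/3,53/3] -> hit [19/2,13], descend [32, 34]
    N32 x:[-11,8] y:[39/2,27] z:[37/3,53/3] -> miss, prune
    N34 x:[-5,13] y:[19/2,49/2] z:[13/3,40/3] -> hit [19/2,13], descend [18, 20]
      N18 x:[-5,13] y:[19/2,29/2] z:[17/3,40/3] -> hit [19/2,13], descend [19, 31]
        N19 x:[-5,-1] y:[19/2,11] z:[17/3,7] -> miss, prune
        N31 x:[0,13] y:[21/2,29/2] z:[35/3,40/3] -> hit [35/3,13], descend [23, 29]
          N23 x:[0,6] y:[21/2,13] z:[35/3,40/3] -> miss, prune
          N29 x:[7,13] y:[25/2,29/2] z:[13,40/3] -> hit [13,13] leaf, test {P0@t=13}
      N20 x:[4,7] y:[15,49/2] z:[13/3,26/3] -> miss, prune
  N22 x:[-28,-11] y:[11,25] z:[13/3,52/3] -> miss, prune

order=[0, 7, 32, 34, 18, 19, 31, 23, 29, 20, 22]  |boxes|=11  |leaves|=1  hit=P0

== RESULT ==
11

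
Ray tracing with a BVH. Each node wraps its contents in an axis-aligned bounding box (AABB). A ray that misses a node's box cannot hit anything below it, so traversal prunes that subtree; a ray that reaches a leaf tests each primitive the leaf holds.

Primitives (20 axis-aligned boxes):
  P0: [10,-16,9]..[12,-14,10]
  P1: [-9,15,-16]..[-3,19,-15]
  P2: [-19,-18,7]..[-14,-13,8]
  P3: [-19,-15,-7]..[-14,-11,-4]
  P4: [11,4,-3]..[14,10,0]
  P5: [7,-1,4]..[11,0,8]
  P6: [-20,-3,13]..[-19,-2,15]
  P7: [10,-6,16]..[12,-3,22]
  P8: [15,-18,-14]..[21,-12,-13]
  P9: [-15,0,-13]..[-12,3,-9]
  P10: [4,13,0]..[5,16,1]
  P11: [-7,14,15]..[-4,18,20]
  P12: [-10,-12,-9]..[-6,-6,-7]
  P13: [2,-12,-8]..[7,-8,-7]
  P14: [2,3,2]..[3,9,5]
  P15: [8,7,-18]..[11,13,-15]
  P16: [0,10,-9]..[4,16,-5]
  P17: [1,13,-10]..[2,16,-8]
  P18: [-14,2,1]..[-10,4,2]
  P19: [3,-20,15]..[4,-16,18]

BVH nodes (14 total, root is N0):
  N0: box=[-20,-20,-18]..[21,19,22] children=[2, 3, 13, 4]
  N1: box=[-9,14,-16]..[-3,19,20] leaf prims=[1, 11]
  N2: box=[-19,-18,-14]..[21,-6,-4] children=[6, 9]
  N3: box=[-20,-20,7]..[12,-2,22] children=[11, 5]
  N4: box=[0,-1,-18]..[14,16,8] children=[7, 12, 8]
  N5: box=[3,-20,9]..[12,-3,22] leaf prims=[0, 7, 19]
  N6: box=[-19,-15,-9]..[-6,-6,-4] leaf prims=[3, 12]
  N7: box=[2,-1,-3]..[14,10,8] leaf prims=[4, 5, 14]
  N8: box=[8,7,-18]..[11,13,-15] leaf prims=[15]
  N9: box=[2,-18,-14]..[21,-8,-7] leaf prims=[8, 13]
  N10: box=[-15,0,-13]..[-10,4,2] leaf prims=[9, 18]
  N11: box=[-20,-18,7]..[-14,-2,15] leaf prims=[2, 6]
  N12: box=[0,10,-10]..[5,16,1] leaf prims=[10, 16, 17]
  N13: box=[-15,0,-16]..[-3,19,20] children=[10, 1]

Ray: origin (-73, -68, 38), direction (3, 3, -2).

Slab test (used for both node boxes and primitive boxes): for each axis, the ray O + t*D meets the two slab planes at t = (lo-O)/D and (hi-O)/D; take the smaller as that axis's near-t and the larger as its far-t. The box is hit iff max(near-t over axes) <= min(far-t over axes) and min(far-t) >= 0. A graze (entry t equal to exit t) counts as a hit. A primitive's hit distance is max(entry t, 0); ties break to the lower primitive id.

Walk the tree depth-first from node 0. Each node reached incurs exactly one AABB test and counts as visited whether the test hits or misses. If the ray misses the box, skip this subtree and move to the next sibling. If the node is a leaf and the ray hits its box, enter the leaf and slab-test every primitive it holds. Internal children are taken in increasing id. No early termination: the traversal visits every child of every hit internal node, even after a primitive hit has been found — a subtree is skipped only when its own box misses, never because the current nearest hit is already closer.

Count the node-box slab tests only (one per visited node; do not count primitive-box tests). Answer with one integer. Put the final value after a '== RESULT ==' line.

Traverse from the root:
N0 x:[53/3,94/3] y:[16,29] z:[8,28] -> hit [53/3,28], descend [2, 3, 4, 13]
  N2 x:[18,94/3] y:[50/3,62/3] z:[21,26] -> miss, prune
  N3 x:[53/3,85/3] y:[16,22] z:[8,31/2] -> miss, prune
  N4 x:[73/3,29] y:[67/3,28] z:[15,28] -> hit [73/3,28], descend [7, 8, 12]
    N7 x:[25,29] y:[67/3,26] z:[15,41/2] -> miss, prune
    N8 x:[27,28] y:[25,27] z:[53/2,28] -> hit [27,27] leaf, test {P15@t=27}
    N12 x:[73/3,26] y:[26,28] z:[37/2,24] -> miss, prune
  N13 x:[58/3,70/3] y:[68/3,29] z:[9,27] -> hit [68/3,70/3], descend [1, 10]
    N1 x:[64/3,70/3] y:[82/3,29] z:[9,27] -> miss, prune
    N10 x:[58/3,21] y:[68/3,24] z:[18,51/2] -> miss, prune

order=[0, 2, 3, 4, 7, 8, 12, 13, 1, 10]  |boxes|=10  |leaves|=1  hit=P15

== RESULT ==
10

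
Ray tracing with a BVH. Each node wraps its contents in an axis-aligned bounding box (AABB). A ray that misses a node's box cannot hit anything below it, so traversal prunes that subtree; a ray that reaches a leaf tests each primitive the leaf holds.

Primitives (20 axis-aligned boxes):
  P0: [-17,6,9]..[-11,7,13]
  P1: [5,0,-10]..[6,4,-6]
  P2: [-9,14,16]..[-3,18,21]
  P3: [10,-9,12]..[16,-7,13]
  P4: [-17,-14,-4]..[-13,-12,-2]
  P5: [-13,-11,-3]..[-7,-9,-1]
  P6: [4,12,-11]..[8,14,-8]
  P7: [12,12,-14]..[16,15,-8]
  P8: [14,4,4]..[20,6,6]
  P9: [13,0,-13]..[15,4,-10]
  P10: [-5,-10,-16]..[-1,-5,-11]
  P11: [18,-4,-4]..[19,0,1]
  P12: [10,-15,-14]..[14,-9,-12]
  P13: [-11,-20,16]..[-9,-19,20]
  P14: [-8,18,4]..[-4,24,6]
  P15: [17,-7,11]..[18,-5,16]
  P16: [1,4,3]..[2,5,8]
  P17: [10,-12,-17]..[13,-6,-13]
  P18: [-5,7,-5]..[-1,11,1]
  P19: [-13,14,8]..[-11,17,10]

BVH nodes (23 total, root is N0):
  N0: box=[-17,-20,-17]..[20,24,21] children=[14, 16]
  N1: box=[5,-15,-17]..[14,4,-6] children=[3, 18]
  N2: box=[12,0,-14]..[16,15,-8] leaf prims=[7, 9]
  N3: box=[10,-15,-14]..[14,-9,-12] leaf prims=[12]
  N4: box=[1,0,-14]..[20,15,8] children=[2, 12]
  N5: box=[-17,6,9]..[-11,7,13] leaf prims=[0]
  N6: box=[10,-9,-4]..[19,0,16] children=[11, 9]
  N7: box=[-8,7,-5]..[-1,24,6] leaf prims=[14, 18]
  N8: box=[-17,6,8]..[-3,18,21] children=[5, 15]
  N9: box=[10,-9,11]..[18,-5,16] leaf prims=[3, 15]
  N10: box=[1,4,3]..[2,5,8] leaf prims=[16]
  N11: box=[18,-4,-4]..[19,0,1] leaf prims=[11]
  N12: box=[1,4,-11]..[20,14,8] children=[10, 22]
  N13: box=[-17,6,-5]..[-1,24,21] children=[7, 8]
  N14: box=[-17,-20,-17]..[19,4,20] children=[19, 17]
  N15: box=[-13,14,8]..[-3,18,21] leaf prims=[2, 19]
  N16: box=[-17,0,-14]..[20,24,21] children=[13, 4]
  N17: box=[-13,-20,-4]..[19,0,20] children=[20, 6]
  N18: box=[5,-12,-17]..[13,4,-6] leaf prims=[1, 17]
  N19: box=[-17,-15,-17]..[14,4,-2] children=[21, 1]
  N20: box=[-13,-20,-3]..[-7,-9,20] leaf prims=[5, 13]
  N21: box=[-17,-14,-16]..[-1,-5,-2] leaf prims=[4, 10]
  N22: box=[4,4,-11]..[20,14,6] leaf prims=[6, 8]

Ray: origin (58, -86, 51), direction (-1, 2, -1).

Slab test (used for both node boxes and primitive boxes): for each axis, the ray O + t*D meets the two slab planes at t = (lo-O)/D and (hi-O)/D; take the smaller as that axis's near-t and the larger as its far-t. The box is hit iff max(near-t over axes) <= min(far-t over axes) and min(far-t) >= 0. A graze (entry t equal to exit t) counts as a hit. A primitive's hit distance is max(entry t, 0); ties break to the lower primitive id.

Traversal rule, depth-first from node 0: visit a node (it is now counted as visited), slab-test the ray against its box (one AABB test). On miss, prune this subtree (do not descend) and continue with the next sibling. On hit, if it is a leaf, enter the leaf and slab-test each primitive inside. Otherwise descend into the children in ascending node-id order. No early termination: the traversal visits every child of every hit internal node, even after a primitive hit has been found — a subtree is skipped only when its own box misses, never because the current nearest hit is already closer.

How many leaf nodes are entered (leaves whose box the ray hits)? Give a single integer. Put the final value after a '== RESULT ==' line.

Trace the traversal:
N0 x:[38,75] y:[33,55] z:[30,68] -> hit [38,55], descend [14, 16]
  N14 x:[39,75] y:[33,45] z:[31,68] -> hit [39,45], descend [17, 19]
    N17 x:[39,71] y:[33,43] z:[31,55] -> hit [39,43], descend [6, 20]
      N6 x:[39,48] y:[77/2,43] z:[35,55] -> hit [39,43], descend [9, 11]
        N9 x:[40,48] y:[77/2,81/2] z:[35,40] -> hit [40,40] leaf, test {P3(miss), P15@t=40}
        N11 x:[39,40] y:[41,43] z:[50,55] -> miss, prune
      N20 x:[65,71] y:[33,77/2] z:[31,54] -> miss, prune
    N19 x:[44,75] y:[71/2,45] z:[53,68] -> miss, prune
  N16 x:[38,75] y:[43,55] z:[30,65] -> hit [43,55], descend [4, 13]
    N4 x:[38,57] y:[43,101/2] z:[43,65] -> hit [43,101/2], descend [2, 12]
      N2 x:[42,46] y:[43,101/2] z:[59,65] -> miss, prune
      N12 x:[38,57] y:[45,50] z:[43,62] -> hit [45,50], descend [10, 22]
        N10 x:[56,57] y:[45,91/2] z:[43,48] -> miss, prune
        N22 x:[38,54] y:[45,50] z:[45,62] -> hit [45,50] leaf, test {P6(miss), P8(miss)}
    N13 x:[59,75] y:[46,55] z:[30,56] -> miss, prune

15 AABB tests over nodes [0, 14, 17, 6, 9, 11, 20, 19, 16, 4, 2, 12, 10, 22, 13]; 2 leaves entered; closest P15.

== RESULT ==
2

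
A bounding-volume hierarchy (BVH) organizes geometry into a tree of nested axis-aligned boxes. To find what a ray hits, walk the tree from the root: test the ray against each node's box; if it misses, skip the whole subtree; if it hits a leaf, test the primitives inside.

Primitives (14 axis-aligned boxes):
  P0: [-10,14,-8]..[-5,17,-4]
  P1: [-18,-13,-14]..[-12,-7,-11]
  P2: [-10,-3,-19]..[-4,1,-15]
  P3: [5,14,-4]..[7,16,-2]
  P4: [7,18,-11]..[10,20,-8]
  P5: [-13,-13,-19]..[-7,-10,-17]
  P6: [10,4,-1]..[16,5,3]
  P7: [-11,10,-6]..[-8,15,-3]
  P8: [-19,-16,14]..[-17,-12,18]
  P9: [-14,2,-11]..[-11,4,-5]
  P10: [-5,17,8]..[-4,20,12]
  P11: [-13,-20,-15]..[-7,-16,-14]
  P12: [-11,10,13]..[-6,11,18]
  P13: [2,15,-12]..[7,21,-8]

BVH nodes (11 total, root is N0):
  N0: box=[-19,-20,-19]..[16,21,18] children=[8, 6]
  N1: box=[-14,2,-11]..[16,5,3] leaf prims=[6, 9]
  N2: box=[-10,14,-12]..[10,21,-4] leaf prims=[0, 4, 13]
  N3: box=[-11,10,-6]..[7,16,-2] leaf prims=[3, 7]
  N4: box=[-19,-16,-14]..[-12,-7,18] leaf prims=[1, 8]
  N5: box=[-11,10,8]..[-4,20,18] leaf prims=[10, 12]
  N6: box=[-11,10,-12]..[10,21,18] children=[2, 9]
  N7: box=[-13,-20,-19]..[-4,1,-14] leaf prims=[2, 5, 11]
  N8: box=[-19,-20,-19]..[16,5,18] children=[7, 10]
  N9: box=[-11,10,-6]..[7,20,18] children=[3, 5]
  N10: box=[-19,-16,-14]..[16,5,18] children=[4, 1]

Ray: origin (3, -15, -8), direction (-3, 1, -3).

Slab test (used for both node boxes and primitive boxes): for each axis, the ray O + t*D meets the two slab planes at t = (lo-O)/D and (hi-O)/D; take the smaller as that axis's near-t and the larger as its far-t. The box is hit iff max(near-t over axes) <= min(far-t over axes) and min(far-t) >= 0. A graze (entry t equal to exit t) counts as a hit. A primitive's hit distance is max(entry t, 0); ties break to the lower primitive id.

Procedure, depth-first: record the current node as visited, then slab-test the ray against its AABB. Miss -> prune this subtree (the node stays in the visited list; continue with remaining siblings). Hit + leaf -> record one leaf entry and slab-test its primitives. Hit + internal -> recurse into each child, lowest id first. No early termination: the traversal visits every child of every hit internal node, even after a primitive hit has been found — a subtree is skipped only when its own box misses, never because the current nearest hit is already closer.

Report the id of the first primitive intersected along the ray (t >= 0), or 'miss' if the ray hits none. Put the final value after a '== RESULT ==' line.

Traverse from the root:
N0 x:[-13/3,22/3] y:[-5,36] z:[-26/3,11/3] -> hit [-13/3,11/3], descend [6, 8]
  N6 x:[-7/3,14/3] y:[25,36] z:[-26/3,4/3] -> miss, prune
  N8 x:[-13/3,22/3] y:[-5,20] z:[-26/3,11/3] -> hit [-13/3,11/3], descend [7, 10]
    N7 x:[7/3,16/3] y:[-5,16] z:[2,11/3] -> hit [7/3,11/3] leaf, test {P2(miss), P5@t=10/3, P11(miss)}
    N10 x:[-13/3,22/3] y:[-1,20] z:[-26/3,2] -> hit [-1,2], descend [1, 4]
      N1 x:[-13/3,17/3] y:[17,20] z:[-11/3,1] -> miss, prune
      N4 x:[5,22/3] y:[-1,8] z:[-26/3,2] -> miss, prune

Visited [0, 6, 8, 7, 10, 1, 4]. Tests: 7 box, 1 leaf. Nearest: P5.

== RESULT ==
5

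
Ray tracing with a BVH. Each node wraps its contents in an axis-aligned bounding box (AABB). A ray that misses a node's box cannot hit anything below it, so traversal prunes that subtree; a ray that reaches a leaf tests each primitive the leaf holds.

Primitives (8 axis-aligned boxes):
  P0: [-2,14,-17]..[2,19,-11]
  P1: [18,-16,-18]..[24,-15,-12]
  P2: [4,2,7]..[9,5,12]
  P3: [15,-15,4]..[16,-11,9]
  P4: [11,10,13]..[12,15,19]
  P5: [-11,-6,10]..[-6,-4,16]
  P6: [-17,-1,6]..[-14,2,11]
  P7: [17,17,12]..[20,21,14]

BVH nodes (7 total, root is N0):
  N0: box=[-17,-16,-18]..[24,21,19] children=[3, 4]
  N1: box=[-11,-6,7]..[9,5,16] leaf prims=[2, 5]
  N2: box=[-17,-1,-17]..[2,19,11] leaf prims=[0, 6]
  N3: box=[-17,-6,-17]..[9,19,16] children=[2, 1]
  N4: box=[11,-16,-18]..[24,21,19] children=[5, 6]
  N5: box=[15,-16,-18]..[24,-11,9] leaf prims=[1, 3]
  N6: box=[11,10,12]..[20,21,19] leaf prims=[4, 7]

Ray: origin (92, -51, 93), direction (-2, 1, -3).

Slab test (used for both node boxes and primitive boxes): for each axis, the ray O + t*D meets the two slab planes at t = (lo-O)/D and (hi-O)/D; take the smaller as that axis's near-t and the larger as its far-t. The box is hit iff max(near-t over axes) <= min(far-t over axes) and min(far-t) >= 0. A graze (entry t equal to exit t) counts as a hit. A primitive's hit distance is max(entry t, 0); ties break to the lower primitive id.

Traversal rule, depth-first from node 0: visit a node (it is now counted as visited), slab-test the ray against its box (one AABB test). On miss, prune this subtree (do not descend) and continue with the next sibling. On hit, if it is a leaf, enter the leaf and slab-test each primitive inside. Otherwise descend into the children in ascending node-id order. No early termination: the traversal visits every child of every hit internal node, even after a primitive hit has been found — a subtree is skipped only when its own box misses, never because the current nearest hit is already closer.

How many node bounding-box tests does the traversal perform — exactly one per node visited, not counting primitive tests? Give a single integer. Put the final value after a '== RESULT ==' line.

Traverse from the root:
N0 x:[34,109/2] y:[35,72] z:[74/3,37] -> hit [35,37], descend [3, 4]
  N3 x:[83/2,109/2] y:[45,70] z:[77/3,110/3] -> miss, prune
  N4 x:[34,81/2] y:[35,72] z:[74/3,37] -> hit [35,37], descend [5, 6]
    N5 x:[34,77/2] y:[35,40] z:[28,37] -> hit [35,37] leaf, test {P1@t=35, P3(miss)}
    N6 x:[36,81/2] y:[61,72] z:[74/3,27] -> miss, prune

order=[0, 3, 4, 5, 6]  |boxes|=5  |leaves|=1  hit=P1

== RESULT ==
5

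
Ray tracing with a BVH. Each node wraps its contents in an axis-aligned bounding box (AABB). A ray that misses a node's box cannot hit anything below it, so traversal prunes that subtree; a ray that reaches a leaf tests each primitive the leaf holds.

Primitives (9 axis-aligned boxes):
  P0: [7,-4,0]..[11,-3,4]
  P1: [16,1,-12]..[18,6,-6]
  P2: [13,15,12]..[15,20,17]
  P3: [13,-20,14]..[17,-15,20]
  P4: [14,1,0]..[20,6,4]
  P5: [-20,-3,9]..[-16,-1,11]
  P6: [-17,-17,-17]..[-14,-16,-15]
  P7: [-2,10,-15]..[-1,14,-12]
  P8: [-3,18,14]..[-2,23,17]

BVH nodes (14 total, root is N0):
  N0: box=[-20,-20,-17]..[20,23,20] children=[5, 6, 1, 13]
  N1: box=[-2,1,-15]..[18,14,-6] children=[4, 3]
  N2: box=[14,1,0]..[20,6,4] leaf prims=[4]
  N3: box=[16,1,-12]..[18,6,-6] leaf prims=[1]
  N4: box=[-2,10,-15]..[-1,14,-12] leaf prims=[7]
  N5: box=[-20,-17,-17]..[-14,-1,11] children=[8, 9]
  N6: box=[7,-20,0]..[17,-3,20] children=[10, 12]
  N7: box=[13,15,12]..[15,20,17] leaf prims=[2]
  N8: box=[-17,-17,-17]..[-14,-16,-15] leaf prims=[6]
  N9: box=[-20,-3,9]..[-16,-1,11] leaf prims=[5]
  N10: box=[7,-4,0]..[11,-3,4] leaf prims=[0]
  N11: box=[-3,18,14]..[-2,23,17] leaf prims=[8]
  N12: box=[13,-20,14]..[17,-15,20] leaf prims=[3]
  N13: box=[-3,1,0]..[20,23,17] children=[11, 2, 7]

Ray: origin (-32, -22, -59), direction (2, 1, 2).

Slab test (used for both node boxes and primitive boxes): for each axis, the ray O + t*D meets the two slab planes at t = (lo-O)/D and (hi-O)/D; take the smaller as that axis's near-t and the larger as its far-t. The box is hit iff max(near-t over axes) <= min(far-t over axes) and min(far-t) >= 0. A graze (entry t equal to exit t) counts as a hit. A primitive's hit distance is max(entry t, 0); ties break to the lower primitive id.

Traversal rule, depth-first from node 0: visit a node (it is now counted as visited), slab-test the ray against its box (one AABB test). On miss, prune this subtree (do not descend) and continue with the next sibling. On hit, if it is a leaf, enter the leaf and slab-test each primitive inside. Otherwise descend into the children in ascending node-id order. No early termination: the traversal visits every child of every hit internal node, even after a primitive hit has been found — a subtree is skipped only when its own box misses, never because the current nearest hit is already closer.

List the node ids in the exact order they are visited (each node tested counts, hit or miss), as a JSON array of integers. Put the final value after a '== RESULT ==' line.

Walk:
N0 x:[6,26] y:[2,45] z:[21,79/2] -> hit [21,26], descend [1, 5, 6, 13]
  N1 x:[15,25] y:[23,36] z:[22,53/2] -> hit [23,25], descend [3, 4]
    N3 x:[24,25] y:[23,28] z:[47/2,53/2] -> hit [24,25] leaf, test {P1@t=24}
    N4 x:[15,31/2] y:[32,36] z:[22,47/2] -> miss, prune
  N5 x:[6,9] y:[5,21] z:[21,35] -> miss, prune
  N6 x:[39/2,49/2] y:[2,19] z:[59/2,79/2] -> miss, prune
  N13 x:[29/2,26] y:[23,45] z:[59/2,38] -> miss, prune

Visited [0, 1, 3, 4, 5, 6, 13]. Tests: 7 box, 1 leaf. Nearest: P1.

== RESULT ==
[0, 1, 3, 4, 5, 6, 13]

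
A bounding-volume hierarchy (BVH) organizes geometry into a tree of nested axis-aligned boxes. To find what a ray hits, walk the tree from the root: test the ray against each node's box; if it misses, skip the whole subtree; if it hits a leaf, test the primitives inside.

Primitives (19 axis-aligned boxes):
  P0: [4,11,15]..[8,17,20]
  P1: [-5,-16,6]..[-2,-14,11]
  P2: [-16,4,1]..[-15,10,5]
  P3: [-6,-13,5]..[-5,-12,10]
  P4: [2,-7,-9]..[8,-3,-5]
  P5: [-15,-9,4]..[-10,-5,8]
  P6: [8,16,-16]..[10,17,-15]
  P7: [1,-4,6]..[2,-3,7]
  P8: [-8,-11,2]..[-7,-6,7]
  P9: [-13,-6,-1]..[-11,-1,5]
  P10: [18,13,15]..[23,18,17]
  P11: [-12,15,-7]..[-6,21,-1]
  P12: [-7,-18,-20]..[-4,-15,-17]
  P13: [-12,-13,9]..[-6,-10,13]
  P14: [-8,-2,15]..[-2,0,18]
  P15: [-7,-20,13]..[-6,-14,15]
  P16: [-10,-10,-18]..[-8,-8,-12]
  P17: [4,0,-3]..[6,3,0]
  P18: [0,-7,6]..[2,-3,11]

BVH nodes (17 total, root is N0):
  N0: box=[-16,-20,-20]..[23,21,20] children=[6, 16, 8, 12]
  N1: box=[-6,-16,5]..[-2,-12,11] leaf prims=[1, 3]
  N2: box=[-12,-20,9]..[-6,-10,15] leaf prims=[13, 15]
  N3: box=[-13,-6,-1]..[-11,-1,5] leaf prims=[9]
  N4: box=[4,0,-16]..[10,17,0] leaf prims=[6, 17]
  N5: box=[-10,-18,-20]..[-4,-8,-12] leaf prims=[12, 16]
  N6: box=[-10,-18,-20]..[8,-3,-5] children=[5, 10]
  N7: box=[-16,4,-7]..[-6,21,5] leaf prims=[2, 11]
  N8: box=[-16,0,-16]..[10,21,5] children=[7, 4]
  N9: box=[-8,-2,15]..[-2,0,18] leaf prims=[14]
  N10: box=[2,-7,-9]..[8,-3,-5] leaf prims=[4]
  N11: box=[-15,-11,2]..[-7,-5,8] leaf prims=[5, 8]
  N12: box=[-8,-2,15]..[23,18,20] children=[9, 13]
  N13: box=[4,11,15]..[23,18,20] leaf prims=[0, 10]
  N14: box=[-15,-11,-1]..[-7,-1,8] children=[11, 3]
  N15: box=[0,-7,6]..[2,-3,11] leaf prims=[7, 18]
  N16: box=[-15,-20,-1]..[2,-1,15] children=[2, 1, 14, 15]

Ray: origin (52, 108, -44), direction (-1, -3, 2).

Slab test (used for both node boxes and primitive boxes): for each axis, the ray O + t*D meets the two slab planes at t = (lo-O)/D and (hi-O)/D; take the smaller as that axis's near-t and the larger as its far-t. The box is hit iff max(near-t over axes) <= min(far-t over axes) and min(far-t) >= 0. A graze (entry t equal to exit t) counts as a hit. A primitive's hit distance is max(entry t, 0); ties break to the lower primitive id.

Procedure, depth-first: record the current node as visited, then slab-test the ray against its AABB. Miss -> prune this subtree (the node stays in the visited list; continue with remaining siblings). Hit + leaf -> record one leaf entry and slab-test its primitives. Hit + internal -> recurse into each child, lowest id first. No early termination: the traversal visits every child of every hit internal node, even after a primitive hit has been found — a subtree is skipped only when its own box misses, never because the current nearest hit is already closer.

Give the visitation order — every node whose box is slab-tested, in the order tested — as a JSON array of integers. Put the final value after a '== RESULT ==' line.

Walk:
N0 x:[29,68] y:[29,128/3] z:[12,32] -> hit [29,32], descend [6, 8, 12, 16]
  N6 x:[44,62] y:[37,42] z:[12,39/2] -> miss, prune
  N8 x:[42,68] y:[29,36] z:[14,49/2] -> miss, prune
  N12 x:[29,60] y:[30,110/3] z:[59/2,32] -> hit [30,32], descend [9, 13]
    N9 x:[54,60] y:[36,110/3] z:[59/2,31] -> miss, prune
    N13 x:[29,48] y:[30,97/3] z:[59/2,32] -> hit [30,32] leaf, test {P0(miss), P10@t=30}
  N16 x:[50,67] y:[109/3,128/3] z:[43/2,59/2] -> miss, prune

7 AABB tests over nodes [0, 6, 8, 12, 9, 13, 16]; 1 leaf entered; closest P10.

== RESULT ==
[0, 6, 8, 12, 9, 13, 16]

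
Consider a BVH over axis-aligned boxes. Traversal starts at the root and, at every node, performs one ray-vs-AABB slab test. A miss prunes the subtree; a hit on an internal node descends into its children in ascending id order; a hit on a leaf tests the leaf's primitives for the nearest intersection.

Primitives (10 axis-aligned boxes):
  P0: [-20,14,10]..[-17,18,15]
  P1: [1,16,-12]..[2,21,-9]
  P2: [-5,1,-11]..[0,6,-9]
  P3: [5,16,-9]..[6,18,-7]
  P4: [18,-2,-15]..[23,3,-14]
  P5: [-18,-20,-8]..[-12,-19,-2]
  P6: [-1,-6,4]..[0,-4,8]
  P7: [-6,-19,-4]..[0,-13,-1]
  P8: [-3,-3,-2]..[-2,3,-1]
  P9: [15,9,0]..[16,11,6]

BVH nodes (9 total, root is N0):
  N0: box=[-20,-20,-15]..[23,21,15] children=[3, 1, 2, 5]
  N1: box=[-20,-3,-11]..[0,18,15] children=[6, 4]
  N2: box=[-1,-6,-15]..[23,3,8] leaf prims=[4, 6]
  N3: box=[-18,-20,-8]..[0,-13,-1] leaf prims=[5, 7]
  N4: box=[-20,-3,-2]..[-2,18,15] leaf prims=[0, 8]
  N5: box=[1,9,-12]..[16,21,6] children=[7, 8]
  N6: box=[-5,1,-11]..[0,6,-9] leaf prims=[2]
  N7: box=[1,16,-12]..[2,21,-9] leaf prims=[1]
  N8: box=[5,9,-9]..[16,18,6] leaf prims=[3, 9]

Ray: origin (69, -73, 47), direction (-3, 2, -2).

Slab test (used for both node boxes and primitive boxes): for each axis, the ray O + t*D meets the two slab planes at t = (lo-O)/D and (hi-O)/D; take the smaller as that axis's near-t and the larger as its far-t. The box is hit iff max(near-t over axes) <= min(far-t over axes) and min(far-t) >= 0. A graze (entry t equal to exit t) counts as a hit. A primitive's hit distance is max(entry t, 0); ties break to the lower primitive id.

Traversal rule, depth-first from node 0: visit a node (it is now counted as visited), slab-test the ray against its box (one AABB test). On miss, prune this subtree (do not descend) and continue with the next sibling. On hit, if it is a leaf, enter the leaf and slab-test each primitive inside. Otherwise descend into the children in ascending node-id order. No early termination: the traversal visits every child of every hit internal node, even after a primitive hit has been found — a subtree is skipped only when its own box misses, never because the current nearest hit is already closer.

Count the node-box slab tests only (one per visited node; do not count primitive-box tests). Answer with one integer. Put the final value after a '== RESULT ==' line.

Walk:
N0 x:[46/3,89/3] y:[53/2,47] z:[16,31] -> hit [53/2,89/3], descend [1, 2, 3, 5]
  N1 x:[23,89/3] y:[35,91/2] z:[16,29] -> miss, prune
  N2 x:[46/3,70/3] y:[67/2,38] z:[39/2,31] -> miss, prune
  N3 x:[23,29] y:[53/2,30] z:[24,55/2] -> hit [53/2,55/2] leaf, test {P5@t=27, P7(miss)}
  N5 x:[53/3,68/3] y:[41,47] z:[41/2,59/2] -> miss, prune

Summary -> nodes [0, 1, 2, 3, 5]; box-tests=5; leaf-entries=1; first=P5

== RESULT ==
5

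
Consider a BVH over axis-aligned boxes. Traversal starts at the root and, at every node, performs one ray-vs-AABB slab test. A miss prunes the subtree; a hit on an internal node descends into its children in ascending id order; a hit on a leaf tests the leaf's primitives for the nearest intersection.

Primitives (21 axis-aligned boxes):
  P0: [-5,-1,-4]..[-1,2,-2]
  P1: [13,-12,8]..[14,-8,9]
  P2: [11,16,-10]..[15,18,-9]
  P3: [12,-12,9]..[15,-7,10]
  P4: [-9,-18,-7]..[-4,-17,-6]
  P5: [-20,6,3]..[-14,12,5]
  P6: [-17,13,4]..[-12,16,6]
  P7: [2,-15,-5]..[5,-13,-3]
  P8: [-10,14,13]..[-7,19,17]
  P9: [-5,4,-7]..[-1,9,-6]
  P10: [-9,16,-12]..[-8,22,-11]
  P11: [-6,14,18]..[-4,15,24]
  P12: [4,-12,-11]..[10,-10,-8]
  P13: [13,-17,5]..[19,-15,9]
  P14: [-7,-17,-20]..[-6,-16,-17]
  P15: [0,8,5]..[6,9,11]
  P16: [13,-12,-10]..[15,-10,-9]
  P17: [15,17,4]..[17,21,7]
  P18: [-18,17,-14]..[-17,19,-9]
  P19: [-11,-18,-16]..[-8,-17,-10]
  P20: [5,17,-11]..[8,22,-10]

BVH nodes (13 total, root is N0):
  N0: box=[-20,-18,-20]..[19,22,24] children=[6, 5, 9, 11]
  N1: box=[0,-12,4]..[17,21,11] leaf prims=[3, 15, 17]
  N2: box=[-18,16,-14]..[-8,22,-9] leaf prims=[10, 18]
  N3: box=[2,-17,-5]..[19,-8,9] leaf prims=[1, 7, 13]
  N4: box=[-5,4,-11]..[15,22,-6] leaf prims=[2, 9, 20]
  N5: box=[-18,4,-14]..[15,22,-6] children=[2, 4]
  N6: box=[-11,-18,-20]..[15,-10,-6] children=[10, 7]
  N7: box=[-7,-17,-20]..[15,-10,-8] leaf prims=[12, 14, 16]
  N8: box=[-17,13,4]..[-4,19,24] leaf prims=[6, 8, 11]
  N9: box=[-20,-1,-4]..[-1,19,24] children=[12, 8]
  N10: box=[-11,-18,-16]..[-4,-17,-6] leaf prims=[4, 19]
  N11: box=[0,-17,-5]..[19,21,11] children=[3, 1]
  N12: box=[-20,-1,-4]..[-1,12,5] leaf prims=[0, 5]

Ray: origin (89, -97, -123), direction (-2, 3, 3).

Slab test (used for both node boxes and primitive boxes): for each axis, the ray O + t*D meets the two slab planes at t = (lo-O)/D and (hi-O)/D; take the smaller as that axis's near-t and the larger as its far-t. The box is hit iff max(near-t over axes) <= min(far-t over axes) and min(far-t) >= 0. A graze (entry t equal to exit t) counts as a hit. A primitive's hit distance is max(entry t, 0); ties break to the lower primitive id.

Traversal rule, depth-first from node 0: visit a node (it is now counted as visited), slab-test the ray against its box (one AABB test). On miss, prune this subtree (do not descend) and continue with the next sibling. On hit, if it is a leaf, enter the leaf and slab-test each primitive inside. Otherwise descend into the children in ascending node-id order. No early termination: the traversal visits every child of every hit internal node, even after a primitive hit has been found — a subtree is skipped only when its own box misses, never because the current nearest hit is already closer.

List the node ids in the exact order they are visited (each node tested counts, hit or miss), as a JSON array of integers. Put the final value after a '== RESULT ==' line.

Traverse from the root:
N0 x:[35,109/2] y:[79/3,119/3] z:[103/3,49] -> hit [35,119/3], descend [5, 6, 9, 11]
  N5 x:[37,107/2] y:[101/3,119/3] z:[109/3,39] -> hit [37,39], descend [2, 4]
    N2 x:[97/2,107/2] y:[113/3,119/3] z:[109/3,38] -> miss, prune
    N4 x:[37,47] y:[101/3,119/3] z:[112/3,39] -> hit [112/3,39] leaf, test {P2@t=113/3, P9(miss), P20(miss)}
  N6 x:[37,50] y:[79/3,29] z:[103/3,39] -> miss, prune
  N9 x:[45,109/2] y:[32,116/3] z:[119/3,49] -> miss, prune
  N11 x:[35,89/2] y:[80/3,118/3] z:[118/3,134/3] -> hit [118/3,118/3], descend [1, 3]
    N1 x:[36,89/2] y:[85/3,118/3] z:[127/3,134/3] -> miss, prune
    N3 x:[35,87/2] y:[80/3,89/3] z:[118/3,44] -> miss, prune

order=[0, 5, 2, 4, 6, 9, 11, 1, 3]  |boxes|=9  |leaves|=1  hit=P2

== RESULT ==
[0, 5, 2, 4, 6, 9, 11, 1, 3]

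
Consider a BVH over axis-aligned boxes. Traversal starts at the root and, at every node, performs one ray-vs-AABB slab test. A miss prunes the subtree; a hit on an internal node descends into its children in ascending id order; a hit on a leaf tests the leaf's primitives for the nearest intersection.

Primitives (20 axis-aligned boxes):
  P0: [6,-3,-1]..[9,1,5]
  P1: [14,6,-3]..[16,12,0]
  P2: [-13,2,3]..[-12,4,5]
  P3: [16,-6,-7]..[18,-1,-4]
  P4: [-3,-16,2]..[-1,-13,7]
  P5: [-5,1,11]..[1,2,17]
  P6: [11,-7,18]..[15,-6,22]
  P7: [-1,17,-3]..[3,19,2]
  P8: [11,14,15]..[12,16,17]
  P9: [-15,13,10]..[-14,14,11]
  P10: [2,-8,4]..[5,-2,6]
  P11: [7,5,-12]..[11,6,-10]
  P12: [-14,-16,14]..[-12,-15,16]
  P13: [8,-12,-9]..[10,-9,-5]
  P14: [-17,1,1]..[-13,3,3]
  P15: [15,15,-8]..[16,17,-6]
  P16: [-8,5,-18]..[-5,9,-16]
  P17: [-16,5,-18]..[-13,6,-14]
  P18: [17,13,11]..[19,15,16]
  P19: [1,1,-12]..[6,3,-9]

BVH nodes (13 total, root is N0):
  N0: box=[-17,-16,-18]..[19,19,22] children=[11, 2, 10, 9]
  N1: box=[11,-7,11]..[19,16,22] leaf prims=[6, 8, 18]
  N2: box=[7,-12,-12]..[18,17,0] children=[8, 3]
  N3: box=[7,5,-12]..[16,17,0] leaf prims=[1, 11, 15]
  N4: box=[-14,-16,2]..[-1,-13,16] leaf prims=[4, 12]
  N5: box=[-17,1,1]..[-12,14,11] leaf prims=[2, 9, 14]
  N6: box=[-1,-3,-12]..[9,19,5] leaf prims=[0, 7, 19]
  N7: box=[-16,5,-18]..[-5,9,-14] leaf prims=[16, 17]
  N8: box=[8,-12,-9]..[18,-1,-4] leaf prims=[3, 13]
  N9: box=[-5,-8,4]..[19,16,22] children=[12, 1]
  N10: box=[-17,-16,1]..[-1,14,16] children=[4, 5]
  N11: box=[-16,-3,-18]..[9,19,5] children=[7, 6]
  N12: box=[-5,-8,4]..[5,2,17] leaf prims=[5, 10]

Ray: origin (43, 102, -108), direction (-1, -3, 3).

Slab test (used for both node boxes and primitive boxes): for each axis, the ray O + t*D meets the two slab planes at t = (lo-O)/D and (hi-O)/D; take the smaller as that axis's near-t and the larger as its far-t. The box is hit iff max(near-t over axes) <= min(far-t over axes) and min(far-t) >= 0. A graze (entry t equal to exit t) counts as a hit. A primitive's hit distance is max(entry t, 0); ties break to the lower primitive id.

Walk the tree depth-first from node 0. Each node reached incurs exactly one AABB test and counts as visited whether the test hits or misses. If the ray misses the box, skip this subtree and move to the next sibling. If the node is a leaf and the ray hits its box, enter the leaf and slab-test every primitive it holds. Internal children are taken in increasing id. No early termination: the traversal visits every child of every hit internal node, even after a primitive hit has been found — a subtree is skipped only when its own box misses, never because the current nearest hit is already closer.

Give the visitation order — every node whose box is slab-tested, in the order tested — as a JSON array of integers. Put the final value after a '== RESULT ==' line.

Walk:
N0 x:[24,60] y:[83/3,118/3] z:[30,130/3] -> hit [30,118/3], descend [2, 9, 10, 11]
  N2 x:[25,36] y:[85/3,38] z:[32,36] -> hit [32,36], descend [3, 8]
    N3 x:[27,36] y:[85/3,97/3] z:[32,36] -> hit [32,97/3] leaf, test {P1(miss), P11@t=32, P15(miss)}
    N8 x:[25,35] y:[103/3,38] z:[33,104/3] -> hit [103/3,104/3] leaf, test {P3(miss), P13(miss)}
  N9 x:[24,48] y:[86/3,110/3] z:[112/3,130/3] -> miss, prune
  N10 x:[44,60] y:[88/3,118/3] z:[109/3,124/3] -> miss, prune
  N11 x:[34,59] y:[83/3,35] z:[30,113/3] -> hit [34,35], descend [6, 7]
    N6 x:[34,44] y:[83/3,35] z:[32,113/3] -> hit [34,35] leaf, test {P0(miss), P7(miss), P19(miss)}
    N7 x:[48,59] y:[31,97/3] z:[30,94/3] -> miss, prune

Summary -> nodes [0, 2, 3, 8, 9, 10, 11, 6, 7]; box-tests=9; leaf-entries=3; first=P11

== RESULT ==
[0, 2, 3, 8, 9, 10, 11, 6, 7]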